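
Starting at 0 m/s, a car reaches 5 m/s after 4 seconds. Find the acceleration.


Given: initial velocity v0 = 0 m/s, final velocity v = 5 m/s, time t = 4 s
Using a = (v - v0) / t
a = (5 - 0) / 4
a = 5 / 4
a = 5/4 m/s^2

5/4 m/s^2


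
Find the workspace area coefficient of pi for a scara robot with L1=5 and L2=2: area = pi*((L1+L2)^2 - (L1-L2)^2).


Given: L1 = 5, L2 = 2
(L1+L2)^2 = (7)^2 = 49
(L1-L2)^2 = (3)^2 = 9
Difference = 49 - 9 = 40
This equals 4*L1*L2 = 4*5*2 = 40
Workspace area = 40*pi

40


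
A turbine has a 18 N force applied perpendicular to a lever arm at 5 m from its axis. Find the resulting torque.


Given: F = 18 N, r = 5 m, angle = 90 deg (perpendicular)
Using tau = F * r * sin(90)
sin(90) = 1
tau = 18 * 5 * 1
tau = 90 Nm

90 Nm


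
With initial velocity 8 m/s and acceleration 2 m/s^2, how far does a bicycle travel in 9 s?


Given: v0 = 8 m/s, a = 2 m/s^2, t = 9 s
Using s = v0*t + (1/2)*a*t^2
s = 8*9 + (1/2)*2*9^2
s = 72 + (1/2)*162
s = 72 + 81
s = 153

153 m


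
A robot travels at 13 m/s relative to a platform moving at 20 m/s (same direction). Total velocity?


Given: object velocity = 13 m/s, platform velocity = 20 m/s (same direction)
Using classical velocity addition: v_total = v_object + v_platform
v_total = 13 + 20
v_total = 33 m/s

33 m/s


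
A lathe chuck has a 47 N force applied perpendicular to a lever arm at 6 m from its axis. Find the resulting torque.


Given: F = 47 N, r = 6 m, angle = 90 deg (perpendicular)
Using tau = F * r * sin(90)
sin(90) = 1
tau = 47 * 6 * 1
tau = 282 Nm

282 Nm


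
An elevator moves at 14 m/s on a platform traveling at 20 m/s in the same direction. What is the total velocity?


Given: object velocity = 14 m/s, platform velocity = 20 m/s (same direction)
Using classical velocity addition: v_total = v_object + v_platform
v_total = 14 + 20
v_total = 34 m/s

34 m/s


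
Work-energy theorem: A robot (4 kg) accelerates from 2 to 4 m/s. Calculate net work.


Given: m = 4 kg, v0 = 2 m/s, v = 4 m/s
Using W = (1/2)*m*(v^2 - v0^2)
v^2 = 4^2 = 16
v0^2 = 2^2 = 4
v^2 - v0^2 = 16 - 4 = 12
W = (1/2)*4*12 = 24 J

24 J


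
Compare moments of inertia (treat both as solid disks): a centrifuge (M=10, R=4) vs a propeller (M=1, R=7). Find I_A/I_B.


Given: M1=10 kg, R1=4 m, M2=1 kg, R2=7 m
For a disk: I = (1/2)*M*R^2, so I_A/I_B = (M1*R1^2)/(M2*R2^2)
M1*R1^2 = 10*16 = 160
M2*R2^2 = 1*49 = 49
I_A/I_B = 160/49 = 160/49

160/49


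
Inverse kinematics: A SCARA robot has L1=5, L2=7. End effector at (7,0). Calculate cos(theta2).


Given: L1 = 5, L2 = 7, target (x, y) = (7, 0)
Using cos(theta2) = (x^2 + y^2 - L1^2 - L2^2) / (2*L1*L2)
x^2 + y^2 = 7^2 + 0 = 49
L1^2 + L2^2 = 25 + 49 = 74
Numerator = 49 - 74 = -25
Denominator = 2*5*7 = 70
cos(theta2) = -25/70 = -5/14

-5/14


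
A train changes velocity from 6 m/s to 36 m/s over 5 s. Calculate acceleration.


Given: initial velocity v0 = 6 m/s, final velocity v = 36 m/s, time t = 5 s
Using a = (v - v0) / t
a = (36 - 6) / 5
a = 30 / 5
a = 6 m/s^2

6 m/s^2


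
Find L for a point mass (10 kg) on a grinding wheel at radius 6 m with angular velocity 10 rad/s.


Given: m = 10 kg, r = 6 m, omega = 10 rad/s
For a point mass: I = m*r^2
I = 10*6^2 = 10*36 = 360
L = I*omega = 360*10
L = 3600 kg*m^2/s

3600 kg*m^2/s


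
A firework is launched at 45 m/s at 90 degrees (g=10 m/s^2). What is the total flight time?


Given: v0 = 45 m/s, theta = 90 deg, g = 10 m/s^2
sin(90) = 1
Using T = 2*v0*sin(theta) / g
T = 2*45*1 / 10
T = 90 / 10
T = 9 s

9 s


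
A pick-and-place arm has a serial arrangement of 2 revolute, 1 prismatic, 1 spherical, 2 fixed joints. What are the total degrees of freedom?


Given: serial robot with 2 revolute, 1 prismatic, 1 spherical, 2 fixed joints
DOF contribution per joint type: revolute=1, prismatic=1, spherical=3, fixed=0
DOF = 2*1 + 1*1 + 1*3 + 2*0
DOF = 6

6


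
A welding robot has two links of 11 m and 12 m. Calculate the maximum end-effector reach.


Given: L1 = 11 m, L2 = 12 m
For a 2-link planar arm, max reach = L1 + L2 (fully extended)
Max reach = 11 + 12
Max reach = 23 m

23 m


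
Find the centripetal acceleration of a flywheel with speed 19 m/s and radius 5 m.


Given: v = 19 m/s, r = 5 m
Using a_c = v^2 / r
a_c = 19^2 / 5
a_c = 361 / 5
a_c = 361/5 m/s^2

361/5 m/s^2


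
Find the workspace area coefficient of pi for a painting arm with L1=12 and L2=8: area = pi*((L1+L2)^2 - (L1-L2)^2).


Given: L1 = 12, L2 = 8
(L1+L2)^2 = (20)^2 = 400
(L1-L2)^2 = (4)^2 = 16
Difference = 400 - 16 = 384
This equals 4*L1*L2 = 4*12*8 = 384
Workspace area = 384*pi

384


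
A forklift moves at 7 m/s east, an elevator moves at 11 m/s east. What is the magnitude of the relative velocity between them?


Given: v_A = 7 m/s east, v_B = 11 m/s east
Both move in the same direction; relative speed = |v_A - v_B|
|7 - 11| = |-4|
= 4 m/s

4 m/s


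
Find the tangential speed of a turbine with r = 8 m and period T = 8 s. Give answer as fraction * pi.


Given: radius r = 8 m, period T = 8 s
Using v = 2*pi*r / T
v = 2*pi*8 / 8
v = 16*pi / 8
v = 2*pi m/s

2*pi m/s


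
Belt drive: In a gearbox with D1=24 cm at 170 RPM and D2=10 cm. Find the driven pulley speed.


Given: D1 = 24 cm, w1 = 170 RPM, D2 = 10 cm
Using D1*w1 = D2*w2
w2 = D1*w1 / D2
w2 = 24*170 / 10
w2 = 4080 / 10
w2 = 408 RPM

408 RPM


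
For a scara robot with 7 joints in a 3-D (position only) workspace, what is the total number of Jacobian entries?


Given: task space dimension = 3, joints = 7
Jacobian is a 3 x 7 matrix
Total entries = rows * columns
Total = 3 * 7
Total = 21

21


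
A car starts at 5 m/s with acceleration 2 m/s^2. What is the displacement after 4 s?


Given: v0 = 5 m/s, a = 2 m/s^2, t = 4 s
Using s = v0*t + (1/2)*a*t^2
s = 5*4 + (1/2)*2*4^2
s = 20 + (1/2)*32
s = 20 + 16
s = 36

36 m


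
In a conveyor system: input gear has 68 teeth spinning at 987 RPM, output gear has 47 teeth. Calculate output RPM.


Given: N1 = 68 teeth, w1 = 987 RPM, N2 = 47 teeth
Using N1*w1 = N2*w2
w2 = N1*w1 / N2
w2 = 68*987 / 47
w2 = 67116 / 47
w2 = 1428 RPM

1428 RPM


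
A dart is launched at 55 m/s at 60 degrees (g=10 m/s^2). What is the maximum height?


Given: v0 = 55 m/s, theta = 60 deg, g = 10 m/s^2
sin^2(60) = 3/4
Using H = v0^2 * sin^2(theta) / (2*g)
H = 55^2 * 3/4 / (2*10)
H = 3025 * 3/4 / 20
H = 9075/4 / 20
H = 1815/16 m

1815/16 m


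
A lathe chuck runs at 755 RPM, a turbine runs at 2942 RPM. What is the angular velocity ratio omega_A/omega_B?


Given: RPM_A = 755, RPM_B = 2942
omega = 2*pi*RPM/60, so omega_A/omega_B = RPM_A / RPM_B
omega_A/omega_B = 755 / 2942
omega_A/omega_B = 755/2942

755/2942


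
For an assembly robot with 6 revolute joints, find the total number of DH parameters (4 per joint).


Given: 6 joints, 4 DH parameters per joint (d, theta, a, alpha)
Total DH parameters = number_of_joints * 4
Total = 6 * 4
Total = 24

24


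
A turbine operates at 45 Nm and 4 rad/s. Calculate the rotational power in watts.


Given: tau = 45 Nm, omega = 4 rad/s
Using P = tau * omega
P = 45 * 4
P = 180 W

180 W


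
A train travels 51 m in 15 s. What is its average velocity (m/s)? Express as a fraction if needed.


Given: distance d = 51 m, time t = 15 s
Using v = d / t
v = 51 / 15
v = 17/5 m/s

17/5 m/s


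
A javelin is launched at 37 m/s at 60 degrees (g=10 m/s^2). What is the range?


Given: v0 = 37 m/s, theta = 60 deg, g = 10 m/s^2
sin(2*60) = sin(120) = sqrt(3)/2
Using R = v0^2 * sin(2*theta) / g
R = 37^2 * (sqrt(3)/2) / 10
R = 1369 * sqrt(3) / 20
R = 1369/20*sqrt(3) m

1369/20*sqrt(3) m


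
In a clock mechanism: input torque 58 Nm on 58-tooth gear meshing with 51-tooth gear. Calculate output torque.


Given: N1 = 58, N2 = 51, T1 = 58 Nm
Using T2/T1 = N2/N1
T2 = T1 * N2 / N1
T2 = 58 * 51 / 58
T2 = 2958 / 58
T2 = 51 Nm

51 Nm


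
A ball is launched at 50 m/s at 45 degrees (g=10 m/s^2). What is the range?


Given: v0 = 50 m/s, theta = 45 deg, g = 10 m/s^2
sin(2*45) = sin(90) = 1
Using R = v0^2 * sin(2*theta) / g
R = 50^2 * 1 / 10
R = 2500 / 10
R = 250 m

250 m


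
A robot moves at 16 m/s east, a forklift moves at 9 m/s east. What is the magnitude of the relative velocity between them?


Given: v_A = 16 m/s east, v_B = 9 m/s east
Both move in the same direction; relative speed = |v_A - v_B|
|16 - 9| = |7|
= 7 m/s

7 m/s


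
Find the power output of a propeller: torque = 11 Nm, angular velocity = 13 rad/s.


Given: tau = 11 Nm, omega = 13 rad/s
Using P = tau * omega
P = 11 * 13
P = 143 W

143 W


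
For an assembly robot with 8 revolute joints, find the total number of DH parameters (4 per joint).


Given: 8 joints, 4 DH parameters per joint (d, theta, a, alpha)
Total DH parameters = number_of_joints * 4
Total = 8 * 4
Total = 32

32


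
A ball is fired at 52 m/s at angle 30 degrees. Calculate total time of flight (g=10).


Given: v0 = 52 m/s, theta = 30 deg, g = 10 m/s^2
sin(30) = 1/2
Using T = 2*v0*sin(theta) / g
T = 2*52*1/2 / 10
T = 52 / 10
T = 26/5 s

26/5 s


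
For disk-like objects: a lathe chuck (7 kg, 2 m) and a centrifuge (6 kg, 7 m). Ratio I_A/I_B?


Given: M1=7 kg, R1=2 m, M2=6 kg, R2=7 m
For a disk: I = (1/2)*M*R^2, so I_A/I_B = (M1*R1^2)/(M2*R2^2)
M1*R1^2 = 7*4 = 28
M2*R2^2 = 6*49 = 294
I_A/I_B = 28/294 = 2/21

2/21


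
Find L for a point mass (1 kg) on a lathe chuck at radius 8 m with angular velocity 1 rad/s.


Given: m = 1 kg, r = 8 m, omega = 1 rad/s
For a point mass: I = m*r^2
I = 1*8^2 = 1*64 = 64
L = I*omega = 64*1
L = 64 kg*m^2/s

64 kg*m^2/s


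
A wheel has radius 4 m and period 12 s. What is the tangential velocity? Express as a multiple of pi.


Given: radius r = 4 m, period T = 12 s
Using v = 2*pi*r / T
v = 2*pi*4 / 12
v = 8*pi / 12
v = 2/3*pi m/s

2/3*pi m/s


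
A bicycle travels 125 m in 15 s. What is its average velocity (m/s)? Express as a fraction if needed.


Given: distance d = 125 m, time t = 15 s
Using v = d / t
v = 125 / 15
v = 25/3 m/s

25/3 m/s


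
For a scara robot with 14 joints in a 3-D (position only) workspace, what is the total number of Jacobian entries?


Given: task space dimension = 3, joints = 14
Jacobian is a 3 x 14 matrix
Total entries = rows * columns
Total = 3 * 14
Total = 42

42


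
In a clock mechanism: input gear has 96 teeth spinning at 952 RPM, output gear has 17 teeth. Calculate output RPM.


Given: N1 = 96 teeth, w1 = 952 RPM, N2 = 17 teeth
Using N1*w1 = N2*w2
w2 = N1*w1 / N2
w2 = 96*952 / 17
w2 = 91392 / 17
w2 = 5376 RPM

5376 RPM


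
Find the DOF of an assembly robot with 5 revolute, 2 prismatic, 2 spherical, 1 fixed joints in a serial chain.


Given: serial robot with 5 revolute, 2 prismatic, 2 spherical, 1 fixed joints
DOF contribution per joint type: revolute=1, prismatic=1, spherical=3, fixed=0
DOF = 5*1 + 2*1 + 2*3 + 1*0
DOF = 13

13


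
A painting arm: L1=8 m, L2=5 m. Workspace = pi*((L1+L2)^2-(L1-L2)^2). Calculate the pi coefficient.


Given: L1 = 8, L2 = 5
(L1+L2)^2 = (13)^2 = 169
(L1-L2)^2 = (3)^2 = 9
Difference = 169 - 9 = 160
This equals 4*L1*L2 = 4*8*5 = 160
Workspace area = 160*pi

160


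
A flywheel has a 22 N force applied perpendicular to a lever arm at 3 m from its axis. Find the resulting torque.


Given: F = 22 N, r = 3 m, angle = 90 deg (perpendicular)
Using tau = F * r * sin(90)
sin(90) = 1
tau = 22 * 3 * 1
tau = 66 Nm

66 Nm


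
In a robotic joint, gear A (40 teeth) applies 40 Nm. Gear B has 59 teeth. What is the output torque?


Given: N1 = 40, N2 = 59, T1 = 40 Nm
Using T2/T1 = N2/N1
T2 = T1 * N2 / N1
T2 = 40 * 59 / 40
T2 = 2360 / 40
T2 = 59 Nm

59 Nm


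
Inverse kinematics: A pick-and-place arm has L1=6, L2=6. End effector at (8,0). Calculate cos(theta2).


Given: L1 = 6, L2 = 6, target (x, y) = (8, 0)
Using cos(theta2) = (x^2 + y^2 - L1^2 - L2^2) / (2*L1*L2)
x^2 + y^2 = 8^2 + 0 = 64
L1^2 + L2^2 = 36 + 36 = 72
Numerator = 64 - 72 = -8
Denominator = 2*6*6 = 72
cos(theta2) = -8/72 = -1/9

-1/9


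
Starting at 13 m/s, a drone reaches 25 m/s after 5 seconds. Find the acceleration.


Given: initial velocity v0 = 13 m/s, final velocity v = 25 m/s, time t = 5 s
Using a = (v - v0) / t
a = (25 - 13) / 5
a = 12 / 5
a = 12/5 m/s^2

12/5 m/s^2


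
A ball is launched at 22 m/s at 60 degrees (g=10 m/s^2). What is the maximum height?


Given: v0 = 22 m/s, theta = 60 deg, g = 10 m/s^2
sin^2(60) = 3/4
Using H = v0^2 * sin^2(theta) / (2*g)
H = 22^2 * 3/4 / (2*10)
H = 484 * 3/4 / 20
H = 363 / 20
H = 363/20 m

363/20 m


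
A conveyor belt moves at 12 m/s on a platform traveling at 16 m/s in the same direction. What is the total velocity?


Given: object velocity = 12 m/s, platform velocity = 16 m/s (same direction)
Using classical velocity addition: v_total = v_object + v_platform
v_total = 12 + 16
v_total = 28 m/s

28 m/s


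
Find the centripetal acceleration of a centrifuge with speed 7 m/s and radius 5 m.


Given: v = 7 m/s, r = 5 m
Using a_c = v^2 / r
a_c = 7^2 / 5
a_c = 49 / 5
a_c = 49/5 m/s^2

49/5 m/s^2


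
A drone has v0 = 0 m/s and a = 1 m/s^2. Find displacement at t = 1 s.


Given: v0 = 0 m/s, a = 1 m/s^2, t = 1 s
Using s = v0*t + (1/2)*a*t^2
s = 0*1 + (1/2)*1*1^2
s = 0 + (1/2)*1
s = 0 + 1/2
s = 1/2

1/2 m


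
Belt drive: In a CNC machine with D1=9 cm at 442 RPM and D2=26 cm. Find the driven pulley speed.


Given: D1 = 9 cm, w1 = 442 RPM, D2 = 26 cm
Using D1*w1 = D2*w2
w2 = D1*w1 / D2
w2 = 9*442 / 26
w2 = 3978 / 26
w2 = 153 RPM

153 RPM


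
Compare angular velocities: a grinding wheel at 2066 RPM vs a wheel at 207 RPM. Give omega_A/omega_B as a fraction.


Given: RPM_A = 2066, RPM_B = 207
omega = 2*pi*RPM/60, so omega_A/omega_B = RPM_A / RPM_B
omega_A/omega_B = 2066 / 207
omega_A/omega_B = 2066/207

2066/207


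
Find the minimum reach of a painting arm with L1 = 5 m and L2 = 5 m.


Given: L1 = 5 m, L2 = 5 m
For a 2-link planar arm, min reach = |L1 - L2| (second link folded back)
Min reach = |5 - 5|
Min reach = 0 m

0 m


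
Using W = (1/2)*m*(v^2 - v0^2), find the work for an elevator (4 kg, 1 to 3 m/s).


Given: m = 4 kg, v0 = 1 m/s, v = 3 m/s
Using W = (1/2)*m*(v^2 - v0^2)
v^2 = 3^2 = 9
v0^2 = 1^2 = 1
v^2 - v0^2 = 9 - 1 = 8
W = (1/2)*4*8 = 16 J

16 J


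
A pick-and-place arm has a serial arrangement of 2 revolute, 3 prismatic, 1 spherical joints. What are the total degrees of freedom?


Given: serial robot with 2 revolute, 3 prismatic, 1 spherical joints
DOF contribution per joint type: revolute=1, prismatic=1, spherical=3, fixed=0
DOF = 2*1 + 3*1 + 1*3
DOF = 8

8


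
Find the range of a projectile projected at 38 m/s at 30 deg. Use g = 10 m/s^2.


Given: v0 = 38 m/s, theta = 30 deg, g = 10 m/s^2
sin(2*30) = sin(60) = sqrt(3)/2
Using R = v0^2 * sin(2*theta) / g
R = 38^2 * (sqrt(3)/2) / 10
R = 1444 * sqrt(3) / 20
R = 361/5*sqrt(3) m

361/5*sqrt(3) m


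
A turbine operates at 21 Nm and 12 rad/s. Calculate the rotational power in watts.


Given: tau = 21 Nm, omega = 12 rad/s
Using P = tau * omega
P = 21 * 12
P = 252 W

252 W


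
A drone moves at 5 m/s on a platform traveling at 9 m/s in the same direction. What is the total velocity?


Given: object velocity = 5 m/s, platform velocity = 9 m/s (same direction)
Using classical velocity addition: v_total = v_object + v_platform
v_total = 5 + 9
v_total = 14 m/s

14 m/s


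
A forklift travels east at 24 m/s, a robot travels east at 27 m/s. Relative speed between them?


Given: v_A = 24 m/s east, v_B = 27 m/s east
Both move in the same direction; relative speed = |v_A - v_B|
|24 - 27| = |-3|
= 3 m/s

3 m/s


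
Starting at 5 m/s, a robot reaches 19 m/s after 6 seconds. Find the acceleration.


Given: initial velocity v0 = 5 m/s, final velocity v = 19 m/s, time t = 6 s
Using a = (v - v0) / t
a = (19 - 5) / 6
a = 14 / 6
a = 7/3 m/s^2

7/3 m/s^2


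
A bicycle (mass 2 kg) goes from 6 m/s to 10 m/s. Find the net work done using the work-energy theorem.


Given: m = 2 kg, v0 = 6 m/s, v = 10 m/s
Using W = (1/2)*m*(v^2 - v0^2)
v^2 = 10^2 = 100
v0^2 = 6^2 = 36
v^2 - v0^2 = 100 - 36 = 64
W = (1/2)*2*64 = 64 J

64 J


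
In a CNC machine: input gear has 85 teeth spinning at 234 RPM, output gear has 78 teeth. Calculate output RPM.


Given: N1 = 85 teeth, w1 = 234 RPM, N2 = 78 teeth
Using N1*w1 = N2*w2
w2 = N1*w1 / N2
w2 = 85*234 / 78
w2 = 19890 / 78
w2 = 255 RPM

255 RPM


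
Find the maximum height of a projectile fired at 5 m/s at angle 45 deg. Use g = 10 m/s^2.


Given: v0 = 5 m/s, theta = 45 deg, g = 10 m/s^2
sin^2(45) = 1/2
Using H = v0^2 * sin^2(theta) / (2*g)
H = 5^2 * 1/2 / (2*10)
H = 25 * 1/2 / 20
H = 25/2 / 20
H = 5/8 m

5/8 m


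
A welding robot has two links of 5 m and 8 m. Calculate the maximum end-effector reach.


Given: L1 = 5 m, L2 = 8 m
For a 2-link planar arm, max reach = L1 + L2 (fully extended)
Max reach = 5 + 8
Max reach = 13 m

13 m


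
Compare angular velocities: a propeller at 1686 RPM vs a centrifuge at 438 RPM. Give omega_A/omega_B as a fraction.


Given: RPM_A = 1686, RPM_B = 438
omega = 2*pi*RPM/60, so omega_A/omega_B = RPM_A / RPM_B
omega_A/omega_B = 1686 / 438
omega_A/omega_B = 281/73

281/73


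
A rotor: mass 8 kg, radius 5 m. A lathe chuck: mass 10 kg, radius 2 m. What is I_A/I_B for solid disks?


Given: M1=8 kg, R1=5 m, M2=10 kg, R2=2 m
For a disk: I = (1/2)*M*R^2, so I_A/I_B = (M1*R1^2)/(M2*R2^2)
M1*R1^2 = 8*25 = 200
M2*R2^2 = 10*4 = 40
I_A/I_B = 200/40 = 5

5


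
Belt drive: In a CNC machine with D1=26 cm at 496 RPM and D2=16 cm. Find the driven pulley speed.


Given: D1 = 26 cm, w1 = 496 RPM, D2 = 16 cm
Using D1*w1 = D2*w2
w2 = D1*w1 / D2
w2 = 26*496 / 16
w2 = 12896 / 16
w2 = 806 RPM

806 RPM


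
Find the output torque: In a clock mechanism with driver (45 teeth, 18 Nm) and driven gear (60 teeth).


Given: N1 = 45, N2 = 60, T1 = 18 Nm
Using T2/T1 = N2/N1
T2 = T1 * N2 / N1
T2 = 18 * 60 / 45
T2 = 1080 / 45
T2 = 24 Nm

24 Nm


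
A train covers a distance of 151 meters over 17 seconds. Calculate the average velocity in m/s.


Given: distance d = 151 m, time t = 17 s
Using v = d / t
v = 151 / 17
v = 151/17 m/s

151/17 m/s


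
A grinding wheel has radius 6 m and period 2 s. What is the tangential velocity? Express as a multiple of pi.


Given: radius r = 6 m, period T = 2 s
Using v = 2*pi*r / T
v = 2*pi*6 / 2
v = 12*pi / 2
v = 6*pi m/s

6*pi m/s


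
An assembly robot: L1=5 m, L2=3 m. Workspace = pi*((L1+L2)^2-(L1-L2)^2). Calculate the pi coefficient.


Given: L1 = 5, L2 = 3
(L1+L2)^2 = (8)^2 = 64
(L1-L2)^2 = (2)^2 = 4
Difference = 64 - 4 = 60
This equals 4*L1*L2 = 4*5*3 = 60
Workspace area = 60*pi

60


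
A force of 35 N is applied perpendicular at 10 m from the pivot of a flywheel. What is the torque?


Given: F = 35 N, r = 10 m, angle = 90 deg (perpendicular)
Using tau = F * r * sin(90)
sin(90) = 1
tau = 35 * 10 * 1
tau = 350 Nm

350 Nm


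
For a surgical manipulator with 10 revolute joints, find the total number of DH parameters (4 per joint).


Given: 10 joints, 4 DH parameters per joint (d, theta, a, alpha)
Total DH parameters = number_of_joints * 4
Total = 10 * 4
Total = 40

40


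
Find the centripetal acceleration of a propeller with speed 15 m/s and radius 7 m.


Given: v = 15 m/s, r = 7 m
Using a_c = v^2 / r
a_c = 15^2 / 7
a_c = 225 / 7
a_c = 225/7 m/s^2

225/7 m/s^2


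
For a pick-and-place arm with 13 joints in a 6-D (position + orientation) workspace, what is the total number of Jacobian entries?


Given: task space dimension = 6, joints = 13
Jacobian is a 6 x 13 matrix
Total entries = rows * columns
Total = 6 * 13
Total = 78

78


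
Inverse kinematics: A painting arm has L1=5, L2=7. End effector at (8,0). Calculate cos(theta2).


Given: L1 = 5, L2 = 7, target (x, y) = (8, 0)
Using cos(theta2) = (x^2 + y^2 - L1^2 - L2^2) / (2*L1*L2)
x^2 + y^2 = 8^2 + 0 = 64
L1^2 + L2^2 = 25 + 49 = 74
Numerator = 64 - 74 = -10
Denominator = 2*5*7 = 70
cos(theta2) = -10/70 = -1/7

-1/7


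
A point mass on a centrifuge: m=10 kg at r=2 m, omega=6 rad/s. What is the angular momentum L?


Given: m = 10 kg, r = 2 m, omega = 6 rad/s
For a point mass: I = m*r^2
I = 10*2^2 = 10*4 = 40
L = I*omega = 40*6
L = 240 kg*m^2/s

240 kg*m^2/s


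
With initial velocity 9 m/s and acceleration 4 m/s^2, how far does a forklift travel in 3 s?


Given: v0 = 9 m/s, a = 4 m/s^2, t = 3 s
Using s = v0*t + (1/2)*a*t^2
s = 9*3 + (1/2)*4*3^2
s = 27 + (1/2)*36
s = 27 + 18
s = 45

45 m


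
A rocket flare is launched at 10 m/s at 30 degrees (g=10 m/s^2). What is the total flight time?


Given: v0 = 10 m/s, theta = 30 deg, g = 10 m/s^2
sin(30) = 1/2
Using T = 2*v0*sin(theta) / g
T = 2*10*1/2 / 10
T = 10 / 10
T = 1 s

1 s


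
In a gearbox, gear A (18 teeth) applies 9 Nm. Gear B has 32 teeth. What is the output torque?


Given: N1 = 18, N2 = 32, T1 = 9 Nm
Using T2/T1 = N2/N1
T2 = T1 * N2 / N1
T2 = 9 * 32 / 18
T2 = 288 / 18
T2 = 16 Nm

16 Nm


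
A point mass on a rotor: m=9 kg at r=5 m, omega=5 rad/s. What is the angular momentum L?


Given: m = 9 kg, r = 5 m, omega = 5 rad/s
For a point mass: I = m*r^2
I = 9*5^2 = 9*25 = 225
L = I*omega = 225*5
L = 1125 kg*m^2/s

1125 kg*m^2/s


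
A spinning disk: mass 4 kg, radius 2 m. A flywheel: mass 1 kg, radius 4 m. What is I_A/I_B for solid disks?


Given: M1=4 kg, R1=2 m, M2=1 kg, R2=4 m
For a disk: I = (1/2)*M*R^2, so I_A/I_B = (M1*R1^2)/(M2*R2^2)
M1*R1^2 = 4*4 = 16
M2*R2^2 = 1*16 = 16
I_A/I_B = 16/16 = 1

1


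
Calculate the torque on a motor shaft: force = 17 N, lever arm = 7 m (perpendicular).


Given: F = 17 N, r = 7 m, angle = 90 deg (perpendicular)
Using tau = F * r * sin(90)
sin(90) = 1
tau = 17 * 7 * 1
tau = 119 Nm

119 Nm


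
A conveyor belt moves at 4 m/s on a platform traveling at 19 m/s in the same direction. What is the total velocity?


Given: object velocity = 4 m/s, platform velocity = 19 m/s (same direction)
Using classical velocity addition: v_total = v_object + v_platform
v_total = 4 + 19
v_total = 23 m/s

23 m/s


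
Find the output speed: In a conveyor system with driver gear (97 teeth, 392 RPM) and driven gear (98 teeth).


Given: N1 = 97 teeth, w1 = 392 RPM, N2 = 98 teeth
Using N1*w1 = N2*w2
w2 = N1*w1 / N2
w2 = 97*392 / 98
w2 = 38024 / 98
w2 = 388 RPM

388 RPM


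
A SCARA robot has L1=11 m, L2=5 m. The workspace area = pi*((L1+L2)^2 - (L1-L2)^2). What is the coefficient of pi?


Given: L1 = 11, L2 = 5
(L1+L2)^2 = (16)^2 = 256
(L1-L2)^2 = (6)^2 = 36
Difference = 256 - 36 = 220
This equals 4*L1*L2 = 4*11*5 = 220
Workspace area = 220*pi

220


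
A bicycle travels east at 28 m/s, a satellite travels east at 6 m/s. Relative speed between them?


Given: v_A = 28 m/s east, v_B = 6 m/s east
Both move in the same direction; relative speed = |v_A - v_B|
|28 - 6| = |22|
= 22 m/s

22 m/s


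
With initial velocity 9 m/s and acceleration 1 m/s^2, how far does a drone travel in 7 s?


Given: v0 = 9 m/s, a = 1 m/s^2, t = 7 s
Using s = v0*t + (1/2)*a*t^2
s = 9*7 + (1/2)*1*7^2
s = 63 + (1/2)*49
s = 63 + 49/2
s = 175/2

175/2 m


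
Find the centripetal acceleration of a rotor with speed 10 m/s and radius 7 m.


Given: v = 10 m/s, r = 7 m
Using a_c = v^2 / r
a_c = 10^2 / 7
a_c = 100 / 7
a_c = 100/7 m/s^2

100/7 m/s^2


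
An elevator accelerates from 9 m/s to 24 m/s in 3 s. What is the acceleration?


Given: initial velocity v0 = 9 m/s, final velocity v = 24 m/s, time t = 3 s
Using a = (v - v0) / t
a = (24 - 9) / 3
a = 15 / 3
a = 5 m/s^2

5 m/s^2


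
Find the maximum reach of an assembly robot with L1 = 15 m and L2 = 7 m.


Given: L1 = 15 m, L2 = 7 m
For a 2-link planar arm, max reach = L1 + L2 (fully extended)
Max reach = 15 + 7
Max reach = 22 m

22 m


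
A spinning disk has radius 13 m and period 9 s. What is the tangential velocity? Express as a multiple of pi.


Given: radius r = 13 m, period T = 9 s
Using v = 2*pi*r / T
v = 2*pi*13 / 9
v = 26*pi / 9
v = 26/9*pi m/s

26/9*pi m/s


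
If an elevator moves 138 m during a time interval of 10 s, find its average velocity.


Given: distance d = 138 m, time t = 10 s
Using v = d / t
v = 138 / 10
v = 69/5 m/s

69/5 m/s


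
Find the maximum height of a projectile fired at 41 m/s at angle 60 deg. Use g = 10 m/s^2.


Given: v0 = 41 m/s, theta = 60 deg, g = 10 m/s^2
sin^2(60) = 3/4
Using H = v0^2 * sin^2(theta) / (2*g)
H = 41^2 * 3/4 / (2*10)
H = 1681 * 3/4 / 20
H = 5043/4 / 20
H = 5043/80 m

5043/80 m


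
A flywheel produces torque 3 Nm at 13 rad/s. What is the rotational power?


Given: tau = 3 Nm, omega = 13 rad/s
Using P = tau * omega
P = 3 * 13
P = 39 W

39 W


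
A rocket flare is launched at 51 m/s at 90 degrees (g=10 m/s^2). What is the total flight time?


Given: v0 = 51 m/s, theta = 90 deg, g = 10 m/s^2
sin(90) = 1
Using T = 2*v0*sin(theta) / g
T = 2*51*1 / 10
T = 102 / 10
T = 51/5 s

51/5 s


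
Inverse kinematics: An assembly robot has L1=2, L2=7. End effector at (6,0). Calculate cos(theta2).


Given: L1 = 2, L2 = 7, target (x, y) = (6, 0)
Using cos(theta2) = (x^2 + y^2 - L1^2 - L2^2) / (2*L1*L2)
x^2 + y^2 = 6^2 + 0 = 36
L1^2 + L2^2 = 4 + 49 = 53
Numerator = 36 - 53 = -17
Denominator = 2*2*7 = 28
cos(theta2) = -17/28 = -17/28

-17/28


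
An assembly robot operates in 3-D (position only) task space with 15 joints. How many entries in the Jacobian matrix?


Given: task space dimension = 3, joints = 15
Jacobian is a 3 x 15 matrix
Total entries = rows * columns
Total = 3 * 15
Total = 45

45


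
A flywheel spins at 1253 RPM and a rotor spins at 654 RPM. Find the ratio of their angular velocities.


Given: RPM_A = 1253, RPM_B = 654
omega = 2*pi*RPM/60, so omega_A/omega_B = RPM_A / RPM_B
omega_A/omega_B = 1253 / 654
omega_A/omega_B = 1253/654

1253/654


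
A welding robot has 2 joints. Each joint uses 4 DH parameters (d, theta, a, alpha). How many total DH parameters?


Given: 2 joints, 4 DH parameters per joint (d, theta, a, alpha)
Total DH parameters = number_of_joints * 4
Total = 2 * 4
Total = 8

8


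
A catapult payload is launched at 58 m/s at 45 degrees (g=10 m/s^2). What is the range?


Given: v0 = 58 m/s, theta = 45 deg, g = 10 m/s^2
sin(2*45) = sin(90) = 1
Using R = v0^2 * sin(2*theta) / g
R = 58^2 * 1 / 10
R = 3364 / 10
R = 1682/5 m

1682/5 m


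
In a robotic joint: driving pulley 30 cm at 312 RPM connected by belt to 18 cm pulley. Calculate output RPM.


Given: D1 = 30 cm, w1 = 312 RPM, D2 = 18 cm
Using D1*w1 = D2*w2
w2 = D1*w1 / D2
w2 = 30*312 / 18
w2 = 9360 / 18
w2 = 520 RPM

520 RPM


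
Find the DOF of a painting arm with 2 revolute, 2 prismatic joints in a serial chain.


Given: serial robot with 2 revolute, 2 prismatic joints
DOF contribution per joint type: revolute=1, prismatic=1, spherical=3, fixed=0
DOF = 2*1 + 2*1
DOF = 4

4


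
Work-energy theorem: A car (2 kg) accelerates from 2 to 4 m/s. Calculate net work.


Given: m = 2 kg, v0 = 2 m/s, v = 4 m/s
Using W = (1/2)*m*(v^2 - v0^2)
v^2 = 4^2 = 16
v0^2 = 2^2 = 4
v^2 - v0^2 = 16 - 4 = 12
W = (1/2)*2*12 = 12 J

12 J


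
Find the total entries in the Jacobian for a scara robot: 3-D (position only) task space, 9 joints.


Given: task space dimension = 3, joints = 9
Jacobian is a 3 x 9 matrix
Total entries = rows * columns
Total = 3 * 9
Total = 27

27


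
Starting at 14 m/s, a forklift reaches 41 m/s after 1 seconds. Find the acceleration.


Given: initial velocity v0 = 14 m/s, final velocity v = 41 m/s, time t = 1 s
Using a = (v - v0) / t
a = (41 - 14) / 1
a = 27 / 1
a = 27 m/s^2

27 m/s^2


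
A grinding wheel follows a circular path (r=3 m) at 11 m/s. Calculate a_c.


Given: v = 11 m/s, r = 3 m
Using a_c = v^2 / r
a_c = 11^2 / 3
a_c = 121 / 3
a_c = 121/3 m/s^2

121/3 m/s^2


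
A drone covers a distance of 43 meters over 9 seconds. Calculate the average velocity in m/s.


Given: distance d = 43 m, time t = 9 s
Using v = d / t
v = 43 / 9
v = 43/9 m/s

43/9 m/s


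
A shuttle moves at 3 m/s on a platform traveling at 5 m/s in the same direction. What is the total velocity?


Given: object velocity = 3 m/s, platform velocity = 5 m/s (same direction)
Using classical velocity addition: v_total = v_object + v_platform
v_total = 3 + 5
v_total = 8 m/s

8 m/s


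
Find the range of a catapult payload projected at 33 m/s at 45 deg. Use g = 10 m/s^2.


Given: v0 = 33 m/s, theta = 45 deg, g = 10 m/s^2
sin(2*45) = sin(90) = 1
Using R = v0^2 * sin(2*theta) / g
R = 33^2 * 1 / 10
R = 1089 / 10
R = 1089/10 m

1089/10 m


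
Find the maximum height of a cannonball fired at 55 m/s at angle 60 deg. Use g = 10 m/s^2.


Given: v0 = 55 m/s, theta = 60 deg, g = 10 m/s^2
sin^2(60) = 3/4
Using H = v0^2 * sin^2(theta) / (2*g)
H = 55^2 * 3/4 / (2*10)
H = 3025 * 3/4 / 20
H = 9075/4 / 20
H = 1815/16 m

1815/16 m


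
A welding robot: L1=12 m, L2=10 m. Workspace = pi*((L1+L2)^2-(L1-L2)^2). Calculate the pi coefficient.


Given: L1 = 12, L2 = 10
(L1+L2)^2 = (22)^2 = 484
(L1-L2)^2 = (2)^2 = 4
Difference = 484 - 4 = 480
This equals 4*L1*L2 = 4*12*10 = 480
Workspace area = 480*pi

480


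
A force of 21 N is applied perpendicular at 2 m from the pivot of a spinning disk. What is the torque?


Given: F = 21 N, r = 2 m, angle = 90 deg (perpendicular)
Using tau = F * r * sin(90)
sin(90) = 1
tau = 21 * 2 * 1
tau = 42 Nm

42 Nm


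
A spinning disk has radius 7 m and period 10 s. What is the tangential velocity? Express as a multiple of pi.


Given: radius r = 7 m, period T = 10 s
Using v = 2*pi*r / T
v = 2*pi*7 / 10
v = 14*pi / 10
v = 7/5*pi m/s

7/5*pi m/s


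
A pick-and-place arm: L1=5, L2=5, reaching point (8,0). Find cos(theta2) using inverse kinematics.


Given: L1 = 5, L2 = 5, target (x, y) = (8, 0)
Using cos(theta2) = (x^2 + y^2 - L1^2 - L2^2) / (2*L1*L2)
x^2 + y^2 = 8^2 + 0 = 64
L1^2 + L2^2 = 25 + 25 = 50
Numerator = 64 - 50 = 14
Denominator = 2*5*5 = 50
cos(theta2) = 14/50 = 7/25

7/25


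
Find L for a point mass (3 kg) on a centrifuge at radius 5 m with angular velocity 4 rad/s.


Given: m = 3 kg, r = 5 m, omega = 4 rad/s
For a point mass: I = m*r^2
I = 3*5^2 = 3*25 = 75
L = I*omega = 75*4
L = 300 kg*m^2/s

300 kg*m^2/s


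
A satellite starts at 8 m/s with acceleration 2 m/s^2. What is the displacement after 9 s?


Given: v0 = 8 m/s, a = 2 m/s^2, t = 9 s
Using s = v0*t + (1/2)*a*t^2
s = 8*9 + (1/2)*2*9^2
s = 72 + (1/2)*162
s = 72 + 81
s = 153

153 m


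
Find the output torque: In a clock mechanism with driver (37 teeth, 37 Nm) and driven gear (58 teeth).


Given: N1 = 37, N2 = 58, T1 = 37 Nm
Using T2/T1 = N2/N1
T2 = T1 * N2 / N1
T2 = 37 * 58 / 37
T2 = 2146 / 37
T2 = 58 Nm

58 Nm


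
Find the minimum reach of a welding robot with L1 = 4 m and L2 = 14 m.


Given: L1 = 4 m, L2 = 14 m
For a 2-link planar arm, min reach = |L1 - L2| (second link folded back)
Min reach = |4 - 14|
Min reach = 10 m

10 m


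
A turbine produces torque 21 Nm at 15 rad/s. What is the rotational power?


Given: tau = 21 Nm, omega = 15 rad/s
Using P = tau * omega
P = 21 * 15
P = 315 W

315 W


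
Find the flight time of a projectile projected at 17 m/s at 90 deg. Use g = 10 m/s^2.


Given: v0 = 17 m/s, theta = 90 deg, g = 10 m/s^2
sin(90) = 1
Using T = 2*v0*sin(theta) / g
T = 2*17*1 / 10
T = 34 / 10
T = 17/5 s

17/5 s


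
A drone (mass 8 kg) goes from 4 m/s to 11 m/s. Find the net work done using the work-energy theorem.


Given: m = 8 kg, v0 = 4 m/s, v = 11 m/s
Using W = (1/2)*m*(v^2 - v0^2)
v^2 = 11^2 = 121
v0^2 = 4^2 = 16
v^2 - v0^2 = 121 - 16 = 105
W = (1/2)*8*105 = 420 J

420 J


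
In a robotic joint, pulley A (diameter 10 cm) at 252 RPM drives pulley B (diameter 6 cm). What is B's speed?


Given: D1 = 10 cm, w1 = 252 RPM, D2 = 6 cm
Using D1*w1 = D2*w2
w2 = D1*w1 / D2
w2 = 10*252 / 6
w2 = 2520 / 6
w2 = 420 RPM

420 RPM


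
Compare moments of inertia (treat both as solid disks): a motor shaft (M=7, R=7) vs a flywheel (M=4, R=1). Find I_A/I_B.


Given: M1=7 kg, R1=7 m, M2=4 kg, R2=1 m
For a disk: I = (1/2)*M*R^2, so I_A/I_B = (M1*R1^2)/(M2*R2^2)
M1*R1^2 = 7*49 = 343
M2*R2^2 = 4*1 = 4
I_A/I_B = 343/4 = 343/4

343/4


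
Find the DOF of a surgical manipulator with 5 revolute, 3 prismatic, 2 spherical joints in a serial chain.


Given: serial robot with 5 revolute, 3 prismatic, 2 spherical joints
DOF contribution per joint type: revolute=1, prismatic=1, spherical=3, fixed=0
DOF = 5*1 + 3*1 + 2*3
DOF = 14

14


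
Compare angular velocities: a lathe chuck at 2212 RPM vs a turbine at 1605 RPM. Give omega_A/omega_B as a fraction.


Given: RPM_A = 2212, RPM_B = 1605
omega = 2*pi*RPM/60, so omega_A/omega_B = RPM_A / RPM_B
omega_A/omega_B = 2212 / 1605
omega_A/omega_B = 2212/1605

2212/1605


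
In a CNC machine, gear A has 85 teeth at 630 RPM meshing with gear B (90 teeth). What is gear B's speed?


Given: N1 = 85 teeth, w1 = 630 RPM, N2 = 90 teeth
Using N1*w1 = N2*w2
w2 = N1*w1 / N2
w2 = 85*630 / 90
w2 = 53550 / 90
w2 = 595 RPM

595 RPM


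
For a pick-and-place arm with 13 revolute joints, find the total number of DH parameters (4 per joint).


Given: 13 joints, 4 DH parameters per joint (d, theta, a, alpha)
Total DH parameters = number_of_joints * 4
Total = 13 * 4
Total = 52

52


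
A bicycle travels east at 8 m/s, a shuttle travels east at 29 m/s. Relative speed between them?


Given: v_A = 8 m/s east, v_B = 29 m/s east
Both move in the same direction; relative speed = |v_A - v_B|
|8 - 29| = |-21|
= 21 m/s

21 m/s


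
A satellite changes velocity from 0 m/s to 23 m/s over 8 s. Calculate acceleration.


Given: initial velocity v0 = 0 m/s, final velocity v = 23 m/s, time t = 8 s
Using a = (v - v0) / t
a = (23 - 0) / 8
a = 23 / 8
a = 23/8 m/s^2

23/8 m/s^2


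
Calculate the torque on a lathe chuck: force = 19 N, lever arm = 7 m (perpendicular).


Given: F = 19 N, r = 7 m, angle = 90 deg (perpendicular)
Using tau = F * r * sin(90)
sin(90) = 1
tau = 19 * 7 * 1
tau = 133 Nm

133 Nm


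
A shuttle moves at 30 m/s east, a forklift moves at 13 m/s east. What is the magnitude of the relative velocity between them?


Given: v_A = 30 m/s east, v_B = 13 m/s east
Both move in the same direction; relative speed = |v_A - v_B|
|30 - 13| = |17|
= 17 m/s

17 m/s


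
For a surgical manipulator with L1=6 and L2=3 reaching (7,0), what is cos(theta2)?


Given: L1 = 6, L2 = 3, target (x, y) = (7, 0)
Using cos(theta2) = (x^2 + y^2 - L1^2 - L2^2) / (2*L1*L2)
x^2 + y^2 = 7^2 + 0 = 49
L1^2 + L2^2 = 36 + 9 = 45
Numerator = 49 - 45 = 4
Denominator = 2*6*3 = 36
cos(theta2) = 4/36 = 1/9

1/9


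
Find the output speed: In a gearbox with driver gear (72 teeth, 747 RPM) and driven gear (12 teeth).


Given: N1 = 72 teeth, w1 = 747 RPM, N2 = 12 teeth
Using N1*w1 = N2*w2
w2 = N1*w1 / N2
w2 = 72*747 / 12
w2 = 53784 / 12
w2 = 4482 RPM

4482 RPM


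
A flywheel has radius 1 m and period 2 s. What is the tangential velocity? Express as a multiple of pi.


Given: radius r = 1 m, period T = 2 s
Using v = 2*pi*r / T
v = 2*pi*1 / 2
v = 2*pi / 2
v = 1*pi m/s

1*pi m/s


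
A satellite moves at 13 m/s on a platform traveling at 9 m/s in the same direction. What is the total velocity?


Given: object velocity = 13 m/s, platform velocity = 9 m/s (same direction)
Using classical velocity addition: v_total = v_object + v_platform
v_total = 13 + 9
v_total = 22 m/s

22 m/s


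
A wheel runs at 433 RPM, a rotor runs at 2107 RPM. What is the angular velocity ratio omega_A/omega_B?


Given: RPM_A = 433, RPM_B = 2107
omega = 2*pi*RPM/60, so omega_A/omega_B = RPM_A / RPM_B
omega_A/omega_B = 433 / 2107
omega_A/omega_B = 433/2107

433/2107


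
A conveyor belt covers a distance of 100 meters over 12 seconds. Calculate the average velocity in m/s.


Given: distance d = 100 m, time t = 12 s
Using v = d / t
v = 100 / 12
v = 25/3 m/s

25/3 m/s


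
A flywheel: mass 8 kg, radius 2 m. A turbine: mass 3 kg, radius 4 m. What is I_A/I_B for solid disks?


Given: M1=8 kg, R1=2 m, M2=3 kg, R2=4 m
For a disk: I = (1/2)*M*R^2, so I_A/I_B = (M1*R1^2)/(M2*R2^2)
M1*R1^2 = 8*4 = 32
M2*R2^2 = 3*16 = 48
I_A/I_B = 32/48 = 2/3

2/3


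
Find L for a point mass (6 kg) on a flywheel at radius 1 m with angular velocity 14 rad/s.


Given: m = 6 kg, r = 1 m, omega = 14 rad/s
For a point mass: I = m*r^2
I = 6*1^2 = 6*1 = 6
L = I*omega = 6*14
L = 84 kg*m^2/s

84 kg*m^2/s


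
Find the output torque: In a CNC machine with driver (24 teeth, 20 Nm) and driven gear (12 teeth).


Given: N1 = 24, N2 = 12, T1 = 20 Nm
Using T2/T1 = N2/N1
T2 = T1 * N2 / N1
T2 = 20 * 12 / 24
T2 = 240 / 24
T2 = 10 Nm

10 Nm


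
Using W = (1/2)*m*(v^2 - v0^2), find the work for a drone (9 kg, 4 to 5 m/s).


Given: m = 9 kg, v0 = 4 m/s, v = 5 m/s
Using W = (1/2)*m*(v^2 - v0^2)
v^2 = 5^2 = 25
v0^2 = 4^2 = 16
v^2 - v0^2 = 25 - 16 = 9
W = (1/2)*9*9 = 81/2 J

81/2 J


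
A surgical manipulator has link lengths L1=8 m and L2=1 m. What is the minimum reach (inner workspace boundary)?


Given: L1 = 8 m, L2 = 1 m
For a 2-link planar arm, min reach = |L1 - L2| (second link folded back)
Min reach = |8 - 1|
Min reach = 7 m

7 m


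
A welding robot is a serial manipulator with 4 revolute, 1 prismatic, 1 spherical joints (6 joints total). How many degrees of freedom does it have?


Given: serial robot with 4 revolute, 1 prismatic, 1 spherical joints
DOF contribution per joint type: revolute=1, prismatic=1, spherical=3, fixed=0
DOF = 4*1 + 1*1 + 1*3
DOF = 8

8


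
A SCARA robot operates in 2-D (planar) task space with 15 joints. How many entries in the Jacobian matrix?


Given: task space dimension = 2, joints = 15
Jacobian is a 2 x 15 matrix
Total entries = rows * columns
Total = 2 * 15
Total = 30

30


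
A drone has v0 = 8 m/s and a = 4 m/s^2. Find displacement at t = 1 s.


Given: v0 = 8 m/s, a = 4 m/s^2, t = 1 s
Using s = v0*t + (1/2)*a*t^2
s = 8*1 + (1/2)*4*1^2
s = 8 + (1/2)*4
s = 8 + 2
s = 10

10 m


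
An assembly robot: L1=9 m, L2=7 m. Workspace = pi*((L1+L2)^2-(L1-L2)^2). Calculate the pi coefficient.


Given: L1 = 9, L2 = 7
(L1+L2)^2 = (16)^2 = 256
(L1-L2)^2 = (2)^2 = 4
Difference = 256 - 4 = 252
This equals 4*L1*L2 = 4*9*7 = 252
Workspace area = 252*pi

252


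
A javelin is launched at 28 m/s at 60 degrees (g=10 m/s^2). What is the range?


Given: v0 = 28 m/s, theta = 60 deg, g = 10 m/s^2
sin(2*60) = sin(120) = sqrt(3)/2
Using R = v0^2 * sin(2*theta) / g
R = 28^2 * (sqrt(3)/2) / 10
R = 784 * sqrt(3) / 20
R = 196/5*sqrt(3) m

196/5*sqrt(3) m


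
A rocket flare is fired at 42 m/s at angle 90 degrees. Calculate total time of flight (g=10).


Given: v0 = 42 m/s, theta = 90 deg, g = 10 m/s^2
sin(90) = 1
Using T = 2*v0*sin(theta) / g
T = 2*42*1 / 10
T = 84 / 10
T = 42/5 s

42/5 s


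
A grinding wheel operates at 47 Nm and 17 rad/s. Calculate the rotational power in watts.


Given: tau = 47 Nm, omega = 17 rad/s
Using P = tau * omega
P = 47 * 17
P = 799 W

799 W


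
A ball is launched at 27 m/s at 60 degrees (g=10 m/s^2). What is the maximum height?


Given: v0 = 27 m/s, theta = 60 deg, g = 10 m/s^2
sin^2(60) = 3/4
Using H = v0^2 * sin^2(theta) / (2*g)
H = 27^2 * 3/4 / (2*10)
H = 729 * 3/4 / 20
H = 2187/4 / 20
H = 2187/80 m

2187/80 m


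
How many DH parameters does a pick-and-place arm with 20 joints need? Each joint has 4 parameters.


Given: 20 joints, 4 DH parameters per joint (d, theta, a, alpha)
Total DH parameters = number_of_joints * 4
Total = 20 * 4
Total = 80

80


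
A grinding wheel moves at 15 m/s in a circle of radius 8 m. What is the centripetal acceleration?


Given: v = 15 m/s, r = 8 m
Using a_c = v^2 / r
a_c = 15^2 / 8
a_c = 225 / 8
a_c = 225/8 m/s^2

225/8 m/s^2


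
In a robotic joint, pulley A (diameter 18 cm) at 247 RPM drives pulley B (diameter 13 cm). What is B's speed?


Given: D1 = 18 cm, w1 = 247 RPM, D2 = 13 cm
Using D1*w1 = D2*w2
w2 = D1*w1 / D2
w2 = 18*247 / 13
w2 = 4446 / 13
w2 = 342 RPM

342 RPM
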